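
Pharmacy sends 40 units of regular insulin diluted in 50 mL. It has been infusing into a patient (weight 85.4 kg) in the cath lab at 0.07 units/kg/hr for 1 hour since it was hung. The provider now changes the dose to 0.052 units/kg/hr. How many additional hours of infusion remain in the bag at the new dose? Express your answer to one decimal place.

Initial rate:
Dose = 0.07 units/kg/hr × 85.4 kg = 5.978 units/hr
Concentration = 40 units ÷ 50 mL = 0.8 units/mL
Rate = 5.978 units/hr ÷ 0.8 units/mL = 7.4725 mL/hr
Volume infused so far = 7.4725 mL/hr × 1 hr = 7.4725 mL
Volume remaining = 50 − 7.4725 = 42.5275 mL
New rate:
Dose = 0.052 units/kg/hr × 85.4 kg = 4.4408 units/hr
Rate = 4.4408 units/hr ÷ 0.8 units/mL = 5.551 mL/hr
Time remaining = 42.5275 mL ÷ 5.551 mL/hr = 7.661232 hr

7.7 hours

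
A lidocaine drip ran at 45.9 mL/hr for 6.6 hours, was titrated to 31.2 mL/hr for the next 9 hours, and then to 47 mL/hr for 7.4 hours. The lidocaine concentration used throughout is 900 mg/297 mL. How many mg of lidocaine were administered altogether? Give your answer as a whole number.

2823 mg

Concentration = 900 mg ÷ 297 mL = 3.030303 mg/mL
Stage 1: 45.9 mL/hr × 6.6 hr = 302.94 mL → 302.94 mL × 3.030303 mg/mL = 918 mg
Stage 2: 31.2 mL/hr × 9 hr = 280.8 mL → 280.8 mL × 3.030303 mg/mL = 850.9091 mg
Stage 3: 47 mL/hr × 7.4 hr = 347.8 mL → 347.8 mL × 3.030303 mg/mL = 1053.939 mg
Total = 918 + 850.9091 + 1053.939 = 2822.848 mg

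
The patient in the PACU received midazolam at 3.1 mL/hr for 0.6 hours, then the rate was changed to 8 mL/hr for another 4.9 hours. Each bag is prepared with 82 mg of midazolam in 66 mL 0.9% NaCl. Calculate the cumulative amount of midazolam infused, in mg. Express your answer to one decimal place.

51.0 mg

Concentration = 82 mg ÷ 66 mL = 1.242424 mg/mL
Stage 1: 3.1 mL/hr × 0.6 hr = 1.86 mL → 1.86 mL × 1.242424 mg/mL = 2.310909 mg
Stage 2: 8 mL/hr × 4.9 hr = 39.2 mL → 39.2 mL × 1.242424 mg/mL = 48.70303 mg
Total = 2.310909 + 48.70303 = 51.01394 mg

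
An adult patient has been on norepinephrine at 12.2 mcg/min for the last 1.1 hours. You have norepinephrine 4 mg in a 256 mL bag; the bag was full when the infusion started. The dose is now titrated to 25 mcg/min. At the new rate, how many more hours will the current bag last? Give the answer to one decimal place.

Initial rate:
12.2 mcg/min × 60 min/hr = 732 mcg/hr
Concentration = 4 mg ÷ 256 mL = 0.015625 mg/mL = 15.625 mcg/mL
Rate = 732 mcg/hr ÷ 15.625 mcg/mL = 46.848 mL/hr
Volume infused so far = 46.848 mL/hr × 1.1 hr = 51.5328 mL
Volume remaining = 256 − 51.5328 = 204.4672 mL
New rate:
25 mcg/min × 60 min/hr = 1500 mcg/hr
Rate = 1500 mcg/hr ÷ 15.625 mcg/mL = 96 mL/hr
Time remaining = 204.4672 mL ÷ 96 mL/hr = 2.129867 hr

2.1 hours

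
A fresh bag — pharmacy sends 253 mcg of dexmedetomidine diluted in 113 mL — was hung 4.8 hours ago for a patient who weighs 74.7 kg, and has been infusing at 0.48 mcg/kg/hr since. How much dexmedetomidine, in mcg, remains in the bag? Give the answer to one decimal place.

80.9 mcg

Dose = 0.48 mcg/kg/hr × 74.7 kg = 35.856 mcg/hr
Concentration = 253 mcg ÷ 113 mL = 2.238938 mcg/mL
Rate = 35.856 mcg/hr ÷ 2.238938 mcg/mL = 16.01474 mL/hr
Volume infused = 16.01474 mL/hr × 4.8 hr = 76.87073 mL
Volume remaining = 113 − 76.87073 = 36.12927 mL
Drug remaining = 36.12927 mL × 2.238938 mcg/mL = 80.8912 mcg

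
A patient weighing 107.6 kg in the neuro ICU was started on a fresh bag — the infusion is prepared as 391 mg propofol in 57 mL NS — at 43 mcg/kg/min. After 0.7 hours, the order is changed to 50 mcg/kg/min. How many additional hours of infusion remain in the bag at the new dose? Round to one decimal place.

Initial rate:
Dose = 43 mcg/kg/min × 107.6 kg = 4626.8 mcg/min
4626.8 mcg/min × 60 min/hr = 277608 mcg/hr
Concentration = 391 mg ÷ 57 mL = 6.859649 mg/mL = 6859.649 mcg/mL
Rate = 277608 mcg/hr ÷ 6859.649 mcg/mL = 40.46971 mL/hr
Volume infused so far = 40.46971 mL/hr × 0.7 hr = 28.3288 mL
Volume remaining = 57 − 28.3288 = 28.6712 mL
New rate:
Dose = 50 mcg/kg/min × 107.6 kg = 5380 mcg/min
5380 mcg/min × 60 min/hr = 322800 mcg/hr
Rate = 322800 mcg/hr ÷ 6859.649 mcg/mL = 47.0578 mL/hr
Time remaining = 28.6712 mL ÷ 47.0578 mL/hr = 0.6092763 hr

0.6 hours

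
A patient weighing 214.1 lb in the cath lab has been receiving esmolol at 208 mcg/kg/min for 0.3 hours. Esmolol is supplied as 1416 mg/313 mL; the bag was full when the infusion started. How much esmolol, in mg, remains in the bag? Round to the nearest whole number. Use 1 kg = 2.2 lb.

1052 mg

Weight = 214.1 lb ÷ 2.2 lb/kg = 97.31818 kg
Dose = 208 mcg/kg/min × 97.31818 kg = 20242.18 mcg/min
20242.18 mcg/min × 60 min/hr = 1214531 mcg/hr
Concentration = 1416 mg ÷ 313 mL = 4.523962 mg/mL = 4523.962 mcg/mL
Rate = 1214531 mcg/hr ÷ 4523.962 mcg/mL = 268.4662 mL/hr
Volume infused = 268.4662 mL/hr × 0.3 hr = 80.53987 mL
Volume remaining = 313 − 80.53987 = 232.4601 mL
Drug remaining = 232.4601 mL × 4523.962 mcg/mL = 1051641 mcg = 1051.641 mg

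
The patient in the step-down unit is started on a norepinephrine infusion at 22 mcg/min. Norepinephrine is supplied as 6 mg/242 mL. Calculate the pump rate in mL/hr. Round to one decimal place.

53.2 mL/hr

22 mcg/min × 60 min/hr = 1320 mcg/hr
Concentration = 6 mg ÷ 242 mL = 0.02479339 mg/mL = 24.79339 mcg/mL
Rate = 1320 mcg/hr ÷ 24.79339 mcg/mL = 53.24 mL/hr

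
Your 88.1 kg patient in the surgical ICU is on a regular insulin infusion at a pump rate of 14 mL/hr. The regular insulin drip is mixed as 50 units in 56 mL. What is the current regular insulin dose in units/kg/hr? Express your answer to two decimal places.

0.14 units/kg/hr

Concentration = 50 units ÷ 56 mL = 0.8928571 units/mL
Drug rate = 14 mL/hr × 0.8928571 units/mL = 12.5 units/hr
12.5 units/hr ÷ 88.1 kg = 0.1418842 units/kg/hr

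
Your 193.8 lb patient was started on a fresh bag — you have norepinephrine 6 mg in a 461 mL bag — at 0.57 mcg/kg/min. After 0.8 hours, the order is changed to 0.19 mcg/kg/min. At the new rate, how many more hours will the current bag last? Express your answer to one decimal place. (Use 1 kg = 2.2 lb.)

3.6 hours

Initial rate:
Weight = 193.8 lb ÷ 2.2 lb/kg = 88.09091 kg
Dose = 0.57 mcg/kg/min × 88.09091 kg = 50.21182 mcg/min
50.21182 mcg/min × 60 min/hr = 3012.709 mcg/hr
Concentration = 6 mg ÷ 461 mL = 0.01301518 mg/mL = 13.01518 mcg/mL
Rate = 3012.709 mcg/hr ÷ 13.01518 mcg/mL = 231.4765 mL/hr
Volume infused so far = 231.4765 mL/hr × 0.8 hr = 185.1812 mL
Volume remaining = 461 − 185.1812 = 275.8188 mL
New rate:
Dose = 0.19 mcg/kg/min × 88.09091 kg = 16.73727 mcg/min
16.73727 mcg/min × 60 min/hr = 1004.236 mcg/hr
Rate = 1004.236 mcg/hr ÷ 13.01518 mcg/mL = 77.15883 mL/hr
Time remaining = 275.8188 mL ÷ 77.15883 mL/hr = 3.574689 hr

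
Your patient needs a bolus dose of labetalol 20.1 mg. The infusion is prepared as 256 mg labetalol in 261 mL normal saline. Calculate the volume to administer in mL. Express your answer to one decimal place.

Concentration = 256 mg ÷ 261 mL = 0.9808429 mg/mL
Volume = 20.1 mg ÷ 0.9808429 mg/mL = 20.49258 mL

20.5 mL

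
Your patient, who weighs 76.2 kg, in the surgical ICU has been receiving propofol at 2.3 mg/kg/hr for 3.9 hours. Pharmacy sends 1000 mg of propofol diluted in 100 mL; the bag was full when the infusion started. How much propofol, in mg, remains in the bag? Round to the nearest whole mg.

Dose = 2.3 mg/kg/hr × 76.2 kg = 175.26 mg/hr
Concentration = 1000 mg ÷ 100 mL = 10 mg/mL
Rate = 175.26 mg/hr ÷ 10 mg/mL = 17.526 mL/hr
Volume infused = 17.526 mL/hr × 3.9 hr = 68.3514 mL
Volume remaining = 100 − 68.3514 = 31.6486 mL
Drug remaining = 31.6486 mL × 10 mg/mL = 316.486 mg

316 mg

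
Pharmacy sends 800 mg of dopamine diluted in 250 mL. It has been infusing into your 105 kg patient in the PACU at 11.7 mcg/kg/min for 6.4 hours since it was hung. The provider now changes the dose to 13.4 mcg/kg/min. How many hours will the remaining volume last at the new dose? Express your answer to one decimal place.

Initial rate:
Dose = 11.7 mcg/kg/min × 105 kg = 1228.5 mcg/min
1228.5 mcg/min × 60 min/hr = 73710 mcg/hr
Concentration = 800 mg ÷ 250 mL = 3.2 mg/mL = 3200 mcg/mL
Rate = 73710 mcg/hr ÷ 3200 mcg/mL = 23.03438 mL/hr
Volume infused so far = 23.03438 mL/hr × 6.4 hr = 147.42 mL
Volume remaining = 250 − 147.42 = 102.58 mL
New rate:
Dose = 13.4 mcg/kg/min × 105 kg = 1407 mcg/min
1407 mcg/min × 60 min/hr = 84420 mcg/hr
Rate = 84420 mcg/hr ÷ 3200 mcg/mL = 26.38125 mL/hr
Time remaining = 102.58 mL ÷ 26.38125 mL/hr = 3.888368 hr

3.9 hours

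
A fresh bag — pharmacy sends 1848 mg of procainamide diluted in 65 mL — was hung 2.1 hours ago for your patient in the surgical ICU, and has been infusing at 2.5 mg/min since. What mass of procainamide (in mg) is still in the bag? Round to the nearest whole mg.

1533 mg

2.5 mg/min × 60 min/hr = 150 mg/hr
Concentration = 1848 mg ÷ 65 mL = 28.43077 mg/mL
Rate = 150 mg/hr ÷ 28.43077 mg/mL = 5.275974 mL/hr
Volume infused = 5.275974 mL/hr × 2.1 hr = 11.07955 mL
Volume remaining = 65 − 11.07955 = 53.92045 mL
Drug remaining = 53.92045 mL × 28.43077 mg/mL = 1533 mg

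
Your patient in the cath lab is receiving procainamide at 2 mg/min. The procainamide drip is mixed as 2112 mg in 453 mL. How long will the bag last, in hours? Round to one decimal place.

2 mg/min × 60 min/hr = 120 mg/hr
Concentration = 2112 mg ÷ 453 mL = 4.662252 mg/mL
Rate = 120 mg/hr ÷ 4.662252 mg/mL = 25.73864 mL/hr
Duration = 453 mL ÷ 25.73864 mL/hr = 17.6 hr

17.6 hours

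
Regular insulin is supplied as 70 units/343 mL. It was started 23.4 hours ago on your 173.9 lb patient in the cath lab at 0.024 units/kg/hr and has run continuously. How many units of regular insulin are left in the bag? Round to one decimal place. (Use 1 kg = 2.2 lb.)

25.6 units

Weight = 173.9 lb ÷ 2.2 lb/kg = 79.04545 kg
Dose = 0.024 units/kg/hr × 79.04545 kg = 1.897091 units/hr
Concentration = 70 units ÷ 343 mL = 0.2040816 units/mL
Rate = 1.897091 units/hr ÷ 0.2040816 units/mL = 9.295745 mL/hr
Volume infused = 9.295745 mL/hr × 23.4 hr = 217.5204 mL
Volume remaining = 343 − 217.5204 = 125.4796 mL
Drug remaining = 125.4796 mL × 0.2040816 units/mL = 25.60807 units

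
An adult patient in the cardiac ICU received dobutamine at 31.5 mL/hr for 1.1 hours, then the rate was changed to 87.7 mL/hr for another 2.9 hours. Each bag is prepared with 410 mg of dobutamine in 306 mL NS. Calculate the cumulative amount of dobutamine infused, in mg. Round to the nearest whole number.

387 mg

Concentration = 410 mg ÷ 306 mL = 1.339869 mg/mL
Stage 1: 31.5 mL/hr × 1.1 hr = 34.65 mL → 34.65 mL × 1.339869 mg/mL = 46.42647 mg
Stage 2: 87.7 mL/hr × 2.9 hr = 254.33 mL → 254.33 mL × 1.339869 mg/mL = 340.769 mg
Total = 46.42647 + 340.769 = 387.1954 mg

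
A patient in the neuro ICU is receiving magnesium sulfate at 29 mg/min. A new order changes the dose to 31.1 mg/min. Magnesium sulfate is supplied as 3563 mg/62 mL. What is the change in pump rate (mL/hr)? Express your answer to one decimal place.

At the current dose:
29 mg/min × 60 min/hr = 1740 mg/hr
Concentration = 3563 mg ÷ 62 mL = 57.46774 mg/mL
Rate = 1740 mg/hr ÷ 57.46774 mg/mL = 30.27786 mL/hr
At the new dose:
31.1 mg/min × 60 min/hr = 1866 mg/hr
Rate = 1866 mg/hr ÷ 57.46774 mg/mL = 32.47039 mL/hr
Change = 32.47039 − 30.27786 = 2.192534 mL/hr → 2.192534 mL/hr increase

2.2 mL/hr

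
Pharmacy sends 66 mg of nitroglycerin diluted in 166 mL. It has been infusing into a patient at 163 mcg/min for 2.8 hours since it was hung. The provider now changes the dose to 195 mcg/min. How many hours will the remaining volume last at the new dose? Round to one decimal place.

3.3 hours

Initial rate:
163 mcg/min × 60 min/hr = 9780 mcg/hr
Concentration = 66 mg ÷ 166 mL = 0.3975904 mg/mL = 397.5904 mcg/mL
Rate = 9780 mcg/hr ÷ 397.5904 mcg/mL = 24.59818 mL/hr
Volume infused so far = 24.59818 mL/hr × 2.8 hr = 68.87491 mL
Volume remaining = 166 − 68.87491 = 97.12509 mL
New rate:
195 mcg/min × 60 min/hr = 11700 mcg/hr
Rate = 11700 mcg/hr ÷ 397.5904 mcg/mL = 29.42727 mL/hr
Time remaining = 97.12509 mL ÷ 29.42727 mL/hr = 3.300513 hr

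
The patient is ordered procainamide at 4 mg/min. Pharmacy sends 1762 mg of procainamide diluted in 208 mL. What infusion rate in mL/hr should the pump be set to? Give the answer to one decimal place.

4 mg/min × 60 min/hr = 240 mg/hr
Concentration = 1762 mg ÷ 208 mL = 8.471154 mg/mL
Rate = 240 mg/hr ÷ 8.471154 mg/mL = 28.33144 mL/hr

28.3 mL/hr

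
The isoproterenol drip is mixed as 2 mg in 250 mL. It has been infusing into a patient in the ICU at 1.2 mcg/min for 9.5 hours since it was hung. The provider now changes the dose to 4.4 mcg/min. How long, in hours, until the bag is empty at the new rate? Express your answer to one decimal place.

5.0 hours

Initial rate:
1.2 mcg/min × 60 min/hr = 72 mcg/hr
Concentration = 2 mg ÷ 250 mL = 0.008 mg/mL = 8 mcg/mL
Rate = 72 mcg/hr ÷ 8 mcg/mL = 9 mL/hr
Volume infused so far = 9 mL/hr × 9.5 hr = 85.5 mL
Volume remaining = 250 − 85.5 = 164.5 mL
New rate:
4.4 mcg/min × 60 min/hr = 264 mcg/hr
Rate = 264 mcg/hr ÷ 8 mcg/mL = 33 mL/hr
Time remaining = 164.5 mL ÷ 33 mL/hr = 4.984848 hr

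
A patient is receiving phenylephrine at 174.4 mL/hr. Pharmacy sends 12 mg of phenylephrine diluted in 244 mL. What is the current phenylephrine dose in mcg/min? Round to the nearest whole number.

143 mcg/min

Concentration = 12 mg ÷ 244 mL = 0.04918033 mg/mL = 49.18033 mcg/mL
Drug rate = 174.4 mL/hr × 49.18033 mcg/mL = 8577.049 mcg/hr
8577.049 mcg/hr ÷ 60 min/hr = 142.9508 mcg/min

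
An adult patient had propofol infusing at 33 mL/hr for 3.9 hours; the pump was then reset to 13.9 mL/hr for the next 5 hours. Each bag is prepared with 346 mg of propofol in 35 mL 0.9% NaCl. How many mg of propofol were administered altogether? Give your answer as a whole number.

1959 mg

Concentration = 346 mg ÷ 35 mL = 9.885714 mg/mL
Stage 1: 33 mL/hr × 3.9 hr = 128.7 mL → 128.7 mL × 9.885714 mg/mL = 1272.291 mg
Stage 2: 13.9 mL/hr × 5 hr = 69.5 mL → 69.5 mL × 9.885714 mg/mL = 687.0571 mg
Total = 1272.291 + 687.0571 = 1959.349 mg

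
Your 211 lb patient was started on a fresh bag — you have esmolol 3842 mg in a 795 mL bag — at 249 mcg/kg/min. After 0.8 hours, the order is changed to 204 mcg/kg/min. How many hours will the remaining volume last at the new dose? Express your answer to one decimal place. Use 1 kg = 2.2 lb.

Initial rate:
Weight = 211 lb ÷ 2.2 lb/kg = 95.90909 kg
Dose = 249 mcg/kg/min × 95.90909 kg = 23881.36 mcg/min
23881.36 mcg/min × 60 min/hr = 1432882 mcg/hr
Concentration = 3842 mg ÷ 795 mL = 4.832704 mg/mL = 4832.704 mcg/mL
Rate = 1432882 mcg/hr ÷ 4832.704 mcg/mL = 296.4969 mL/hr
Volume infused so far = 296.4969 mL/hr × 0.8 hr = 237.1975 mL
Volume remaining = 795 − 237.1975 = 557.8025 mL
New rate:
Dose = 204 mcg/kg/min × 95.90909 kg = 19565.45 mcg/min
19565.45 mcg/min × 60 min/hr = 1173927 mcg/hr
Rate = 1173927 mcg/hr ÷ 4832.704 mcg/mL = 242.9131 mL/hr
Time remaining = 557.8025 mL ÷ 242.9131 mL/hr = 2.296305 hr

2.3 hours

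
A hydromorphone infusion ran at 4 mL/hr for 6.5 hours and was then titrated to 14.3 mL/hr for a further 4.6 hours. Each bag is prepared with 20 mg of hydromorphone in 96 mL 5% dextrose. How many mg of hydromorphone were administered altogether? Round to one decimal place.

Concentration = 20 mg ÷ 96 mL = 0.2083333 mg/mL
Stage 1: 4 mL/hr × 6.5 hr = 26 mL → 26 mL × 0.2083333 mg/mL = 5.416667 mg
Stage 2: 14.3 mL/hr × 4.6 hr = 65.78 mL → 65.78 mL × 0.2083333 mg/mL = 13.70417 mg
Total = 5.416667 + 13.70417 = 19.12083 mg

19.1 mg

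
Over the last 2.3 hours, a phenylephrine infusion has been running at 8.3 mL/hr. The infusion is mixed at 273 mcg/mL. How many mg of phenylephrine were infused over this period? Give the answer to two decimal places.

5.21 mg

Drug rate = 8.3 mL/hr × 273 mcg/mL = 2265.9 mcg/hr
Total = 2265.9 mcg/hr × 2.3 hr = 5211.57 mcg = 5.21157 mg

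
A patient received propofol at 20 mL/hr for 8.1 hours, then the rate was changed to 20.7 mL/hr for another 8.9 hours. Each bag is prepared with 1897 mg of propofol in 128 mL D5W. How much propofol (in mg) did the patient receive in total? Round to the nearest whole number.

Concentration = 1897 mg ÷ 128 mL = 14.82031 mg/mL
Stage 1: 20 mL/hr × 8.1 hr = 162 mL → 162 mL × 14.82031 mg/mL = 2400.891 mg
Stage 2: 20.7 mL/hr × 8.9 hr = 184.23 mL → 184.23 mL × 14.82031 mg/mL = 2730.346 mg
Total = 2400.891 + 2730.346 = 5131.237 mg

5131 mg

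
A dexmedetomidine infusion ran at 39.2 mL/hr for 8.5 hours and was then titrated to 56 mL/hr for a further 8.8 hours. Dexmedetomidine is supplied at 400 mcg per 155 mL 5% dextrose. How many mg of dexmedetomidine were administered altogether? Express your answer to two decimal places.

2.13 mg

Concentration = 400 mcg ÷ 155 mL = 2.580645 mcg/mL
Stage 1: 39.2 mL/hr × 8.5 hr = 333.2 mL → 333.2 mL × 2.580645 mcg/mL = 859.871 mcg
Stage 2: 56 mL/hr × 8.8 hr = 492.8 mL → 492.8 mL × 2.580645 mcg/mL = 1271.742 mcg
Total = 859.871 + 1271.742 = 2131.613 mcg = 2.131613 mg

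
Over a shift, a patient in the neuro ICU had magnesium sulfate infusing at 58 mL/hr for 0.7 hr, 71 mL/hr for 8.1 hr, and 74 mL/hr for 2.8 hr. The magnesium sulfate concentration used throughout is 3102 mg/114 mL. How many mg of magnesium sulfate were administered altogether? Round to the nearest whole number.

22392 mg

Concentration = 3102 mg ÷ 114 mL = 27.21053 mg/mL
Stage 1: 58 mL/hr × 0.7 hr = 40.6 mL → 40.6 mL × 27.21053 mg/mL = 1104.747 mg
Stage 2: 71 mL/hr × 8.1 hr = 575.1 mL → 575.1 mL × 27.21053 mg/mL = 15648.77 mg
Stage 3: 74 mL/hr × 2.8 hr = 207.2 mL → 207.2 mL × 27.21053 mg/mL = 5638.021 mg
Total = 1104.747 + 15648.77 + 5638.021 = 22391.54 mg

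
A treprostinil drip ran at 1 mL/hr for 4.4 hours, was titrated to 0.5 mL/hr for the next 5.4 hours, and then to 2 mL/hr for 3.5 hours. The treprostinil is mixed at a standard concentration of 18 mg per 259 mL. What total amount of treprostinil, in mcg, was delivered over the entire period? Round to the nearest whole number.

980 mcg

Concentration = 18 mg ÷ 259 mL = 0.06949807 mg/mL
Stage 1: 1 mL/hr × 4.4 hr = 4.4 mL → 4.4 mL × 0.06949807 mg/mL = 0.3057915 mg
Stage 2: 0.5 mL/hr × 5.4 hr = 2.7 mL → 2.7 mL × 0.06949807 mg/mL = 0.1876448 mg
Stage 3: 2 mL/hr × 3.5 hr = 7 mL → 7 mL × 0.06949807 mg/mL = 0.4864865 mg
Total = 0.3057915 + 0.1876448 + 0.4864865 = 0.9799228 mg = 979.9228 mcg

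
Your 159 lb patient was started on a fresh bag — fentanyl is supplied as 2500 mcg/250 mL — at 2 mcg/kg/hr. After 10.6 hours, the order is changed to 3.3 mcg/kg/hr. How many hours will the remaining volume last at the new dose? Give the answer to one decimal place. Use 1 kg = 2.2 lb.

Initial rate:
Weight = 159 lb ÷ 2.2 lb/kg = 72.27273 kg
Dose = 2 mcg/kg/hr × 72.27273 kg = 144.5455 mcg/hr
Concentration = 2500 mcg ÷ 250 mL = 10 mcg/mL
Rate = 144.5455 mcg/hr ÷ 10 mcg/mL = 14.45455 mL/hr
Volume infused so far = 14.45455 mL/hr × 10.6 hr = 153.2182 mL
Volume remaining = 250 − 153.2182 = 96.78182 mL
New rate:
Dose = 3.3 mcg/kg/hr × 72.27273 kg = 238.5 mcg/hr
Rate = 238.5 mcg/hr ÷ 10 mcg/mL = 23.85 mL/hr
Time remaining = 96.78182 mL ÷ 23.85 mL/hr = 4.057938 hr

4.1 hours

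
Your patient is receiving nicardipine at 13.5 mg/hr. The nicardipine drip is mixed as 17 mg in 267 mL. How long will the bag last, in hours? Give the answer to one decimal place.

Concentration = 17 mg ÷ 267 mL = 0.06367041 mg/mL
Rate = 13.5 mg/hr ÷ 0.06367041 mg/mL = 212.0294 mL/hr
Duration = 267 mL ÷ 212.0294 mL/hr = 1.259259 hr

1.3 hours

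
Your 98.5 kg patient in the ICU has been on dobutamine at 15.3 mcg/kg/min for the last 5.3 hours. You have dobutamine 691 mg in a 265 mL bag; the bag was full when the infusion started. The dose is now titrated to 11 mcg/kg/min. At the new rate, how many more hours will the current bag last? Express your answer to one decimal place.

3.3 hours

Initial rate:
Dose = 15.3 mcg/kg/min × 98.5 kg = 1507.05 mcg/min
1507.05 mcg/min × 60 min/hr = 90423 mcg/hr
Concentration = 691 mg ÷ 265 mL = 2.607547 mg/mL = 2607.547 mcg/mL
Rate = 90423 mcg/hr ÷ 2607.547 mcg/mL = 34.67742 mL/hr
Volume infused so far = 34.67742 mL/hr × 5.3 hr = 183.7903 mL
Volume remaining = 265 − 183.7903 = 81.20969 mL
New rate:
Dose = 11 mcg/kg/min × 98.5 kg = 1083.5 mcg/min
1083.5 mcg/min × 60 min/hr = 65010 mcg/hr
Rate = 65010 mcg/hr ÷ 2607.547 mcg/mL = 24.93148 mL/hr
Time remaining = 81.20969 mL ÷ 24.93148 mL/hr = 3.257316 hr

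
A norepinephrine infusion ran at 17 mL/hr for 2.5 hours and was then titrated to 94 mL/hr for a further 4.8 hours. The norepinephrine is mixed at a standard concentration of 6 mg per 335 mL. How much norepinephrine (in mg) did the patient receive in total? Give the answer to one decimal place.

8.8 mg

Concentration = 6 mg ÷ 335 mL = 0.01791045 mg/mL
Stage 1: 17 mL/hr × 2.5 hr = 42.5 mL → 42.5 mL × 0.01791045 mg/mL = 0.761194 mg
Stage 2: 94 mL/hr × 4.8 hr = 451.2 mL → 451.2 mL × 0.01791045 mg/mL = 8.081194 mg
Total = 0.761194 + 8.081194 = 8.842388 mg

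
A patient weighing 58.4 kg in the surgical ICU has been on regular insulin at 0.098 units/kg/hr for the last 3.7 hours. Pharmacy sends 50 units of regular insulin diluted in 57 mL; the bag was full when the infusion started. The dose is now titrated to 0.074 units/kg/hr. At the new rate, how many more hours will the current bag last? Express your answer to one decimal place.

Initial rate:
Dose = 0.098 units/kg/hr × 58.4 kg = 5.7232 units/hr
Concentration = 50 units ÷ 57 mL = 0.877193 units/mL
Rate = 5.7232 units/hr ÷ 0.877193 units/mL = 6.524448 mL/hr
Volume infused so far = 6.524448 mL/hr × 3.7 hr = 24.14046 mL
Volume remaining = 57 − 24.14046 = 32.85954 mL
New rate:
Dose = 0.074 units/kg/hr × 58.4 kg = 4.3216 units/hr
Rate = 4.3216 units/hr ÷ 0.877193 units/mL = 4.926624 mL/hr
Time remaining = 32.85954 mL ÷ 4.926624 mL/hr = 6.669789 hr

6.7 hours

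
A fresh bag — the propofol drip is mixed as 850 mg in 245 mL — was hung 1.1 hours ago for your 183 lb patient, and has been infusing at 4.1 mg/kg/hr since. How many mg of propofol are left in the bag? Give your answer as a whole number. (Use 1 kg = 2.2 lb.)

475 mg

Weight = 183 lb ÷ 2.2 lb/kg = 83.18182 kg
Dose = 4.1 mg/kg/hr × 83.18182 kg = 341.0455 mg/hr
Concentration = 850 mg ÷ 245 mL = 3.469388 mg/mL
Rate = 341.0455 mg/hr ÷ 3.469388 mg/mL = 98.30134 mL/hr
Volume infused = 98.30134 mL/hr × 1.1 hr = 108.1315 mL
Volume remaining = 245 − 108.1315 = 136.8685 mL
Drug remaining = 136.8685 mL × 3.469388 mg/mL = 474.85 mg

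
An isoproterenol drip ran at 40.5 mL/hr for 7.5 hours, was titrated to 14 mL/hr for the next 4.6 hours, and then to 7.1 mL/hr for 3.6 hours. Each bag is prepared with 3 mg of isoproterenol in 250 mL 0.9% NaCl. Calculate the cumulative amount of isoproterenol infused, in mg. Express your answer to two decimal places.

Concentration = 3 mg ÷ 250 mL = 0.012 mg/mL
Stage 1: 40.5 mL/hr × 7.5 hr = 303.75 mL → 303.75 mL × 0.012 mg/mL = 3.645 mg
Stage 2: 14 mL/hr × 4.6 hr = 64.4 mL → 64.4 mL × 0.012 mg/mL = 0.7728 mg
Stage 3: 7.1 mL/hr × 3.6 hr = 25.56 mL → 25.56 mL × 0.012 mg/mL = 0.30672 mg
Total = 3.645 + 0.7728 + 0.30672 = 4.72452 mg

4.72 mg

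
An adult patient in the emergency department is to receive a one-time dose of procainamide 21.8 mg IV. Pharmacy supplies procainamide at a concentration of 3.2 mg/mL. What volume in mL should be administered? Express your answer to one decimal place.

Volume = 21.8 mg ÷ 3.2 mg/mL = 6.8125 mL

6.8 mL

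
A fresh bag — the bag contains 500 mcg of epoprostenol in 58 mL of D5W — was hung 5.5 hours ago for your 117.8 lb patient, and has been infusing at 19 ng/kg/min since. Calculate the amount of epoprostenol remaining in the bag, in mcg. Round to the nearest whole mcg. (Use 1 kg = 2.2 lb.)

Weight = 117.8 lb ÷ 2.2 lb/kg = 53.54545 kg
Dose = 19 ng/kg/min × 53.54545 kg = 1017.364 ng/min
1017.364 ng/min × 60 min/hr = 61041.82 ng/hr
Concentration = 500 mcg ÷ 58 mL = 8.62069 mcg/mL = 8620.69 ng/mL
Rate = 61041.82 ng/hr ÷ 8620.69 ng/mL = 7.080851 mL/hr
Volume infused = 7.080851 mL/hr × 5.5 hr = 38.94468 mL
Volume remaining = 58 − 38.94468 = 19.05532 mL
Drug remaining = 19.05532 mL × 8620.69 ng/mL = 164270 ng = 164.27 mcg

164 mcg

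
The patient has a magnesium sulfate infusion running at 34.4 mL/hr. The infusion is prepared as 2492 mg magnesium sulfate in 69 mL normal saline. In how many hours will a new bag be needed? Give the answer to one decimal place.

2.0 hours

Duration = 69 mL ÷ 34.4 mL/hr = 2.005814 hr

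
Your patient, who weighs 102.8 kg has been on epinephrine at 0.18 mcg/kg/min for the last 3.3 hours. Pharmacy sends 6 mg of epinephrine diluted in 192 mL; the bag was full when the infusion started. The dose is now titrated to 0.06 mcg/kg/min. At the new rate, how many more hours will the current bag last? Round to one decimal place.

6.3 hours

Initial rate:
Dose = 0.18 mcg/kg/min × 102.8 kg = 18.504 mcg/min
18.504 mcg/min × 60 min/hr = 1110.24 mcg/hr
Concentration = 6 mg ÷ 192 mL = 0.03125 mg/mL = 31.25 mcg/mL
Rate = 1110.24 mcg/hr ÷ 31.25 mcg/mL = 35.52768 mL/hr
Volume infused so far = 35.52768 mL/hr × 3.3 hr = 117.2413 mL
Volume remaining = 192 − 117.2413 = 74.75866 mL
New rate:
Dose = 0.06 mcg/kg/min × 102.8 kg = 6.168 mcg/min
6.168 mcg/min × 60 min/hr = 370.08 mcg/hr
Rate = 370.08 mcg/hr ÷ 31.25 mcg/mL = 11.84256 mL/hr
Time remaining = 74.75866 mL ÷ 11.84256 mL/hr = 6.312711 hr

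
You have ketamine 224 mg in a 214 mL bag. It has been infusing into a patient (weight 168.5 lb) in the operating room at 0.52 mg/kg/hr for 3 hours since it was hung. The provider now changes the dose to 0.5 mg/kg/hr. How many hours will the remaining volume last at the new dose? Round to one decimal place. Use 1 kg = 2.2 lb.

2.7 hours

Initial rate:
Weight = 168.5 lb ÷ 2.2 lb/kg = 76.59091 kg
Dose = 0.52 mg/kg/hr × 76.59091 kg = 39.82727 mg/hr
Concentration = 224 mg ÷ 214 mL = 1.046729 mg/mL
Rate = 39.82727 mg/hr ÷ 1.046729 mg/mL = 38.04927 mL/hr
Volume infused so far = 38.04927 mL/hr × 3 hr = 114.1478 mL
Volume remaining = 214 − 114.1478 = 99.85219 mL
New rate:
Dose = 0.5 mg/kg/hr × 76.59091 kg = 38.29545 mg/hr
Rate = 38.29545 mg/hr ÷ 1.046729 mg/mL = 36.58584 mL/hr
Time remaining = 99.85219 mL ÷ 36.58584 mL/hr = 2.729258 hr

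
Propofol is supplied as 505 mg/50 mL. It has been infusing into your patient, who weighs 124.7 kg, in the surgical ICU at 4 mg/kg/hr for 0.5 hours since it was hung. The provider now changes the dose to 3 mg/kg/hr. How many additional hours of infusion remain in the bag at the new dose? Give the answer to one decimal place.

Initial rate:
Dose = 4 mg/kg/hr × 124.7 kg = 498.8 mg/hr
Concentration = 505 mg ÷ 50 mL = 10.1 mg/mL
Rate = 498.8 mg/hr ÷ 10.1 mg/mL = 49.38614 mL/hr
Volume infused so far = 49.38614 mL/hr × 0.5 hr = 24.69307 mL
Volume remaining = 50 − 24.69307 = 25.30693 mL
New rate:
Dose = 3 mg/kg/hr × 124.7 kg = 374.1 mg/hr
Rate = 374.1 mg/hr ÷ 10.1 mg/mL = 37.0396 mL/hr
Time remaining = 25.30693 mL ÷ 37.0396 mL/hr = 0.6832398 hr

0.7 hours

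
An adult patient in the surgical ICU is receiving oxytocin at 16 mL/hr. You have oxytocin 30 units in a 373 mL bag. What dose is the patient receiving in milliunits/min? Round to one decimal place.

Concentration = 30 units ÷ 373 mL = 0.08042895 units/mL = 80.42895 milliunits/mL
Drug rate = 16 mL/hr × 80.42895 milliunits/mL = 1286.863 milliunits/hr
1286.863 milliunits/hr ÷ 60 min/hr = 21.44772 milliunits/min

21.4 milliunits/min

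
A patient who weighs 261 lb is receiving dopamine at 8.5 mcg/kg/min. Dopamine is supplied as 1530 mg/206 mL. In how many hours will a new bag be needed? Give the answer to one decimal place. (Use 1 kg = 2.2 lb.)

25.3 hours

Weight = 261 lb ÷ 2.2 lb/kg = 118.6364 kg
Dose = 8.5 mcg/kg/min × 118.6364 kg = 1008.409 mcg/min
1008.409 mcg/min × 60 min/hr = 60504.55 mcg/hr
Concentration = 1530 mg ÷ 206 mL = 7.427184 mg/mL = 7427.184 mcg/mL
Rate = 60504.55 mcg/hr ÷ 7427.184 mcg/mL = 8.146364 mL/hr
Duration = 206 mL ÷ 8.146364 mL/hr = 25.28736 hr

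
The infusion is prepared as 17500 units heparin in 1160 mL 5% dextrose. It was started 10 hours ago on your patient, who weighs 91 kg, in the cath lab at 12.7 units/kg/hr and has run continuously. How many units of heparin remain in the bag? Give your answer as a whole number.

Dose = 12.7 units/kg/hr × 91 kg = 1155.7 units/hr
Concentration = 17500 units ÷ 1160 mL = 15.08621 units/mL
Rate = 1155.7 units/hr ÷ 15.08621 units/mL = 76.6064 mL/hr
Volume infused = 76.6064 mL/hr × 10 hr = 766.064 mL
Volume remaining = 1160 − 766.064 = 393.936 mL
Drug remaining = 393.936 mL × 15.08621 units/mL = 5943 units

5943 units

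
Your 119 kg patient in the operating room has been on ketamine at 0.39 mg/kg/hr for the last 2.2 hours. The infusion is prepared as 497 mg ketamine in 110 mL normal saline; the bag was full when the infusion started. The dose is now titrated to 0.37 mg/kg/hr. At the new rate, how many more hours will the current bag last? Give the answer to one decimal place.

Initial rate:
Dose = 0.39 mg/kg/hr × 119 kg = 46.41 mg/hr
Concentration = 497 mg ÷ 110 mL = 4.518182 mg/mL
Rate = 46.41 mg/hr ÷ 4.518182 mg/mL = 10.27183 mL/hr
Volume infused so far = 10.27183 mL/hr × 2.2 hr = 22.59803 mL
Volume remaining = 110 − 22.59803 = 87.40197 mL
New rate:
Dose = 0.37 mg/kg/hr × 119 kg = 44.03 mg/hr
Rate = 44.03 mg/hr ÷ 4.518182 mg/mL = 9.74507 mL/hr
Time remaining = 87.40197 mL ÷ 9.74507 mL/hr = 8.968839 hr

9.0 hours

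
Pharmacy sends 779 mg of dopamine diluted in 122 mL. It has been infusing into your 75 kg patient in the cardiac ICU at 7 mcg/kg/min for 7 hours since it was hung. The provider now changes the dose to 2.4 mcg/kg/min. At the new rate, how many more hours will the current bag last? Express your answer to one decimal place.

51.7 hours

Initial rate:
Dose = 7 mcg/kg/min × 75 kg = 525 mcg/min
525 mcg/min × 60 min/hr = 31500 mcg/hr
Concentration = 779 mg ÷ 122 mL = 6.385246 mg/mL = 6385.246 mcg/mL
Rate = 31500 mcg/hr ÷ 6385.246 mcg/mL = 4.933248 mL/hr
Volume infused so far = 4.933248 mL/hr × 7 hr = 34.53273 mL
Volume remaining = 122 − 34.53273 = 87.46727 mL
New rate:
Dose = 2.4 mcg/kg/min × 75 kg = 180 mcg/min
180 mcg/min × 60 min/hr = 10800 mcg/hr
Rate = 10800 mcg/hr ÷ 6385.246 mcg/mL = 1.691399 mL/hr
Time remaining = 87.46727 mL ÷ 1.691399 mL/hr = 51.71296 hr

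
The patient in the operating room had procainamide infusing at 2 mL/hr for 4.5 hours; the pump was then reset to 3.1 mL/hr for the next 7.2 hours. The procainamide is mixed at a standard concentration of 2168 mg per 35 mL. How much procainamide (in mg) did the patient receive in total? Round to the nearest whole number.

Concentration = 2168 mg ÷ 35 mL = 61.94286 mg/mL
Stage 1: 2 mL/hr × 4.5 hr = 9 mL → 9 mL × 61.94286 mg/mL = 557.4857 mg
Stage 2: 3.1 mL/hr × 7.2 hr = 22.32 mL → 22.32 mL × 61.94286 mg/mL = 1382.565 mg
Total = 557.4857 + 1382.565 = 1940.05 mg

1940 mg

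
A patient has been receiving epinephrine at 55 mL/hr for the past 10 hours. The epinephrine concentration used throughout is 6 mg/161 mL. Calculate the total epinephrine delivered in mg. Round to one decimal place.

Concentration = 6 mg ÷ 161 mL = 0.03726708 mg/mL = 37.26708 mcg/mL
Drug rate = 55 mL/hr × 37.26708 mcg/mL = 2049.689 mcg/hr
Total = 2049.689 mcg/hr × 10 hr = 20496.89 mcg = 20.49689 mg

20.5 mg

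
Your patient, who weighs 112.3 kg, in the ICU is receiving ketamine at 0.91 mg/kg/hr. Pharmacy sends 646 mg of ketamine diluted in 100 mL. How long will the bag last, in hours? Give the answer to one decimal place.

Dose = 0.91 mg/kg/hr × 112.3 kg = 102.193 mg/hr
Concentration = 646 mg ÷ 100 mL = 6.46 mg/mL
Rate = 102.193 mg/hr ÷ 6.46 mg/mL = 15.81935 mL/hr
Duration = 100 mL ÷ 15.81935 mL/hr = 6.321372 hr

6.3 hours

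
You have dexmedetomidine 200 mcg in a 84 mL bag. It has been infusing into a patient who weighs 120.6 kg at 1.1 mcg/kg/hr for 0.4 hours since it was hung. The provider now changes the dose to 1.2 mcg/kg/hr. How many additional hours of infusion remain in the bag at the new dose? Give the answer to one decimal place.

Initial rate:
Dose = 1.1 mcg/kg/hr × 120.6 kg = 132.66 mcg/hr
Concentration = 200 mcg ÷ 84 mL = 2.380952 mcg/mL
Rate = 132.66 mcg/hr ÷ 2.380952 mcg/mL = 55.7172 mL/hr
Volume infused so far = 55.7172 mL/hr × 0.4 hr = 22.28688 mL
Volume remaining = 84 − 22.28688 = 61.71312 mL
New rate:
Dose = 1.2 mcg/kg/hr × 120.6 kg = 144.72 mcg/hr
Rate = 144.72 mcg/hr ÷ 2.380952 mcg/mL = 60.7824 mL/hr
Time remaining = 61.71312 mL ÷ 60.7824 mL/hr = 1.015312 hr

1.0 hours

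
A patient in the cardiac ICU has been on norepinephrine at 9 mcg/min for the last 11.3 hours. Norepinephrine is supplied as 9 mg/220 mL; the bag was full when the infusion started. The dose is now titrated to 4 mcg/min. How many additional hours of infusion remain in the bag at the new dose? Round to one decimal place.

12.1 hours

Initial rate:
9 mcg/min × 60 min/hr = 540 mcg/hr
Concentration = 9 mg ÷ 220 mL = 0.04090909 mg/mL = 40.90909 mcg/mL
Rate = 540 mcg/hr ÷ 40.90909 mcg/mL = 13.2 mL/hr
Volume infused so far = 13.2 mL/hr × 11.3 hr = 149.16 mL
Volume remaining = 220 − 149.16 = 70.84 mL
New rate:
4 mcg/min × 60 min/hr = 240 mcg/hr
Rate = 240 mcg/hr ÷ 40.90909 mcg/mL = 5.866667 mL/hr
Time remaining = 70.84 mL ÷ 5.866667 mL/hr = 12.075 hr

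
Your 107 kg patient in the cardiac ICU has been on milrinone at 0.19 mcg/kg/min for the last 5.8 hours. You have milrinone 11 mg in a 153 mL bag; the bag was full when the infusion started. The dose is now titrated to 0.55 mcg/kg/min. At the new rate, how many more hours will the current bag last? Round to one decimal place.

Initial rate:
Dose = 0.19 mcg/kg/min × 107 kg = 20.33 mcg/min
20.33 mcg/min × 60 min/hr = 1219.8 mcg/hr
Concentration = 11 mg ÷ 153 mL = 0.07189542 mg/mL = 71.89542 mcg/mL
Rate = 1219.8 mcg/hr ÷ 71.89542 mcg/mL = 16.96631 mL/hr
Volume infused so far = 16.96631 mL/hr × 5.8 hr = 98.40459 mL
Volume remaining = 153 − 98.40459 = 54.59541 mL
New rate:
Dose = 0.55 mcg/kg/min × 107 kg = 58.85 mcg/min
58.85 mcg/min × 60 min/hr = 3531 mcg/hr
Rate = 3531 mcg/hr ÷ 71.89542 mcg/mL = 49.113 mL/hr
Time remaining = 54.59541 mL ÷ 49.113 mL/hr = 1.111628 hr

1.1 hours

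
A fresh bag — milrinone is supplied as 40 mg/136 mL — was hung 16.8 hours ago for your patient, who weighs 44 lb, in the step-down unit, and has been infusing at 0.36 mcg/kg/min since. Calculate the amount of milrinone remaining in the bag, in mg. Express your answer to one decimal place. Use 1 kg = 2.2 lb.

Weight = 44 lb ÷ 2.2 lb/kg = 20 kg
Dose = 0.36 mcg/kg/min × 20 kg = 7.2 mcg/min
7.2 mcg/min × 60 min/hr = 432 mcg/hr
Concentration = 40 mg ÷ 136 mL = 0.2941176 mg/mL = 294.1176 mcg/mL
Rate = 432 mcg/hr ÷ 294.1176 mcg/mL = 1.4688 mL/hr
Volume infused = 1.4688 mL/hr × 16.8 hr = 24.67584 mL
Volume remaining = 136 − 24.67584 = 111.3242 mL
Drug remaining = 111.3242 mL × 294.1176 mcg/mL = 32742.4 mcg = 32.7424 mg

32.7 mg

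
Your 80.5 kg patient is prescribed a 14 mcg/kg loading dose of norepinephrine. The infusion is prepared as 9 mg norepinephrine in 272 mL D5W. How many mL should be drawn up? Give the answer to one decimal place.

Dose = 14 mcg/kg × 80.5 kg = 1127 mcg
Concentration = 9 mg ÷ 272 mL = 0.03308824 mg/mL = 33.08824 mcg/mL
Volume = 1127 mcg ÷ 33.08824 mcg/mL = 34.06044 mL

34.1 mL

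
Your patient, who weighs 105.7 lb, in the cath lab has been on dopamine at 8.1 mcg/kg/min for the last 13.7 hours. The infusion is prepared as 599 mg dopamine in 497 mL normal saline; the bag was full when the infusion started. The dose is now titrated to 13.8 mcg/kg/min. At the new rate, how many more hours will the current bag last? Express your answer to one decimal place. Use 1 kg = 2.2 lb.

7.0 hours

Initial rate:
Weight = 105.7 lb ÷ 2.2 lb/kg = 48.04545 kg
Dose = 8.1 mcg/kg/min × 48.04545 kg = 389.1682 mcg/min
389.1682 mcg/min × 60 min/hr = 23350.09 mcg/hr
Concentration = 599 mg ÷ 497 mL = 1.205231 mg/mL = 1205.231 mcg/mL
Rate = 23350.09 mcg/hr ÷ 1205.231 mcg/mL = 19.37395 mL/hr
Volume infused so far = 19.37395 mL/hr × 13.7 hr = 265.4231 mL
Volume remaining = 497 − 265.4231 = 231.5769 mL
New rate:
Dose = 13.8 mcg/kg/min × 48.04545 kg = 663.0273 mcg/min
663.0273 mcg/min × 60 min/hr = 39781.64 mcg/hr
Rate = 39781.64 mcg/hr ÷ 1205.231 mcg/mL = 33.00747 mL/hr
Time remaining = 231.5769 mL ÷ 33.00747 mL/hr = 7.015894 hr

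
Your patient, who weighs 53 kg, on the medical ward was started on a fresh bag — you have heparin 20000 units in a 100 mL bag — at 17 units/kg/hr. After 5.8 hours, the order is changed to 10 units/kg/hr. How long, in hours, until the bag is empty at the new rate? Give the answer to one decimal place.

27.9 hours

Initial rate:
Dose = 17 units/kg/hr × 53 kg = 901 units/hr
Concentration = 20000 units ÷ 100 mL = 200 units/mL
Rate = 901 units/hr ÷ 200 units/mL = 4.505 mL/hr
Volume infused so far = 4.505 mL/hr × 5.8 hr = 26.129 mL
Volume remaining = 100 − 26.129 = 73.871 mL
New rate:
Dose = 10 units/kg/hr × 53 kg = 530 units/hr
Rate = 530 units/hr ÷ 200 units/mL = 2.65 mL/hr
Time remaining = 73.871 mL ÷ 2.65 mL/hr = 27.87585 hr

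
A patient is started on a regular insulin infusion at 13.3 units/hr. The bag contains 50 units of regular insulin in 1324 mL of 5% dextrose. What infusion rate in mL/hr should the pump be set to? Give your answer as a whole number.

Concentration = 50 units ÷ 1324 mL = 0.03776435 units/mL
Rate = 13.3 units/hr ÷ 0.03776435 units/mL = 352.184 mL/hr

352 mL/hr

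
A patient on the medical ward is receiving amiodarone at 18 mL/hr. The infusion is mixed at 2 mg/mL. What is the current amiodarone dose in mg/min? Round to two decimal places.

Drug rate = 18 mL/hr × 2 mg/mL = 36 mg/hr
36 mg/hr ÷ 60 min/hr = 0.6 mg/min

0.60 mg/min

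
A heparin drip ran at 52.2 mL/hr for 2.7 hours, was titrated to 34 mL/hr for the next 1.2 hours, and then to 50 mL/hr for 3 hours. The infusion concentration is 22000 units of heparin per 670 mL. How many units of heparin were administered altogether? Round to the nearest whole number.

10893 units

Concentration = 22000 units ÷ 670 mL = 32.83582 units/mL
Stage 1: 52.2 mL/hr × 2.7 hr = 140.94 mL → 140.94 mL × 32.83582 units/mL = 4627.881 units
Stage 2: 34 mL/hr × 1.2 hr = 40.8 mL → 40.8 mL × 32.83582 units/mL = 1339.701 units
Stage 3: 50 mL/hr × 3 hr = 150 mL → 150 mL × 32.83582 units/mL = 4925.373 units
Total = 4627.881 + 1339.701 + 4925.373 = 10892.96 units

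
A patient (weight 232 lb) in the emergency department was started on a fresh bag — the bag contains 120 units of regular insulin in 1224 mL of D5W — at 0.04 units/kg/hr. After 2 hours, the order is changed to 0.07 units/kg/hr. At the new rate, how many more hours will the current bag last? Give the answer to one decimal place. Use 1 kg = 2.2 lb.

Initial rate:
Weight = 232 lb ÷ 2.2 lb/kg = 105.4545 kg
Dose = 0.04 units/kg/hr × 105.4545 kg = 4.218182 units/hr
Concentration = 120 units ÷ 1224 mL = 0.09803922 units/mL
Rate = 4.218182 units/hr ÷ 0.09803922 units/mL = 43.02545 mL/hr
Volume infused so far = 43.02545 mL/hr × 2 hr = 86.05091 mL
Volume remaining = 1224 − 86.05091 = 1137.949 mL
New rate:
Dose = 0.07 units/kg/hr × 105.4545 kg = 7.381818 units/hr
Rate = 7.381818 units/hr ÷ 0.09803922 units/mL = 75.29455 mL/hr
Time remaining = 1137.949 mL ÷ 75.29455 mL/hr = 15.1133 hr

15.1 hours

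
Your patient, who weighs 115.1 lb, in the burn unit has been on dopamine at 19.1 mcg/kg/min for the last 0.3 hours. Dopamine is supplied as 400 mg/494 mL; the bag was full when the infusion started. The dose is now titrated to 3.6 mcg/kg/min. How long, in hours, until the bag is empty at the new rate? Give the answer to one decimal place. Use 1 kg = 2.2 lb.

Initial rate:
Weight = 115.1 lb ÷ 2.2 lb/kg = 52.31818 kg
Dose = 19.1 mcg/kg/min × 52.31818 kg = 999.2773 mcg/min
999.2773 mcg/min × 60 min/hr = 59956.64 mcg/hr
Concentration = 400 mg ÷ 494 mL = 0.8097166 mg/mL = 809.7166 mcg/mL
Rate = 59956.64 mcg/hr ÷ 809.7166 mcg/mL = 74.04645 mL/hr
Volume infused so far = 74.04645 mL/hr × 0.3 hr = 22.21393 mL
Volume remaining = 494 − 22.21393 = 471.7861 mL
New rate:
Dose = 3.6 mcg/kg/min × 52.31818 kg = 188.3455 mcg/min
188.3455 mcg/min × 60 min/hr = 11300.73 mcg/hr
Rate = 11300.73 mcg/hr ÷ 809.7166 mcg/mL = 13.9564 mL/hr
Time remaining = 471.7861 mL ÷ 13.9564 mL/hr = 33.80429 hr

33.8 hours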